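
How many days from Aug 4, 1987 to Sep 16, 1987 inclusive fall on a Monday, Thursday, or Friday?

Aug 4, 1987 is a Tuesday.
The range spans 44 days (inclusive of both endpoints).
44 = 7 × 6 + 2, so there are 6 full weeks plus 2 extra days.
Each full week contributes 3 days from the set (Mon, Thu, Fri): 6 × 3 = 18.
The 2 extra days are Tuesday, Wednesday — none qualify.
Total: 18 + 0 = 18.

18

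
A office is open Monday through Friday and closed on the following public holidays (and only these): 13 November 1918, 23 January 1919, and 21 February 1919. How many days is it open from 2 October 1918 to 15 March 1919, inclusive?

2 October 1918 is a Wednesday.
From 2 October 1918 to 15 March 1919 is 165 days inclusive.
165 = 7 × 23 + 4, so there are 23 full weeks plus 4 extra days.
Each full week contributes 5 weekdays (Mon–Fri): 23 × 5 = 115.
The 4 extra days are Wed, Thu, Fri, Sat — 3 of them qualify.
Total: 115 + 3 = 118.
Holidays: 13 November 1918 (Wed); 23 January 1919 (Thu); 21 February 1919 (Fri).
All 3 holidays fall on weekdays, so subtract 3.
Business days: 118 − 3 = 115.

115 working days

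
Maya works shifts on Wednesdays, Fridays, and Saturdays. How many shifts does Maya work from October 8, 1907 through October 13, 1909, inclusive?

October 8, 1907 is a Tuesday.
That's 737 days from start to end, counting both.
737 = 7 × 105 + 2, so there are 105 full weeks plus 2 extra days.
Each full week contributes 3 days from the set (Wed, Fri, Sat): 105 × 3 = 315.
The 2 extra days are Tuesday, Wednesday — 1 of them qualifies.
Total: 315 + 1 = 316.

316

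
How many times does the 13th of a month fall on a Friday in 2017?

2

The 13th falls on a Friday when the month's 13th has weekday Fri.
Jan 13 is Fri ✓; Feb 13 is Mon; Mar 13 is Mon; Apr 13 is Thu; May 13 is Sat; Jun 13 is Tue; Jul 13 is Thu; Aug 13 is Sun; Sep 13 is Wed; Oct 13 is Fri ✓; Nov 13 is Mon; Dec 13 is Wed.
Friday the 13ths: Jan, Oct.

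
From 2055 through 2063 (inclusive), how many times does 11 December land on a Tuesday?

2

Day of week of December 11 in each year:
2055: Sat, 2056: Mon, 2057: Tue ✓, 2058: Wed, 2059: Thu, 2060: Sat, 2061: Sun, 2062: Mon, 2063: Tue ✓
Tuesdays: 2057, 2063.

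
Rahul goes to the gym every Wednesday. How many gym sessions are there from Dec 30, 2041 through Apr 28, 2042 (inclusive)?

17 Wednesdays

Dec 30, 2041 is a Monday.
The range spans 120 days (inclusive of both endpoints).
120 = 7 × 17 + 1, so there are 17 full weeks plus 1 extra day.
Each full week contributes one Wednesday: 17 so far.
The 1 extra day is Monday — none qualify.
Total: 17 + 0 = 17.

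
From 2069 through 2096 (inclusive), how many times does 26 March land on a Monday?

Day of week of March 26 in each year:
2069: Tue, 2070: Wed, 2071: Thu, 2072: Sat, 2073: Sun, 2074: Mon ✓, 2075: Tue, 2076: Thu, 2077: Fri, 2078: Sat, 2079: Sun, 2080: Tue, 2081: Wed, 2082: Thu, 2083: Fri, 2084: Sun, 2085: Mon ✓, 2086: Tue, 2087: Wed, 2088: Fri, 2089: Sat, 2090: Sun, 2091: Mon ✓, 2092: Wed, 2093: Thu, 2094: Fri, 2095: Sat, 2096: Mon ✓
Mondays: 2074, 2085, 2091, 2096.

4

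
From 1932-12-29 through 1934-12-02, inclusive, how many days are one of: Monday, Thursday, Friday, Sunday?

1932-12-29 is a Thursday.
From 1932-12-29 to 1934-12-02 is 704 days inclusive.
704 = 7 × 100 + 4, so there are 100 full weeks plus 4 extra days.
Each full week contributes 4 days from the set (Mon, Thu, Fri, Sun): 100 × 4 = 400.
The 4 extra days are Thursday, Friday, Saturday, Sunday — 3 of them qualify.
Total: 400 + 3 = 403.

403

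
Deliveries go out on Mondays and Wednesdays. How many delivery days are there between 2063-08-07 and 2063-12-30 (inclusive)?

41

2063-08-07 is a Tuesday.
From 2063-08-07 to 2063-12-30 is 146 days inclusive.
146 = 7 × 20 + 6, so there are 20 full weeks plus 6 extra days.
Each full week contributes 2 days from the set (Mon, Wed): 20 × 2 = 40.
The 6 extra days are Tuesday, Wednesday, Thursday, Friday, Saturday, Sunday — 1 of them qualifies.
Total: 40 + 1 = 41.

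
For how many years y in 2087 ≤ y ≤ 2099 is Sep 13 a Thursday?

2

Day of week of September 13 in each year:
2087: Sat, 2088: Mon, 2089: Tue, 2090: Wed, 2091: Thu ✓, 2092: Sat, 2093: Sun, 2094: Mon, 2095: Tue, 2096: Thu ✓, 2097: Fri, 2098: Sat, 2099: Sun
Thursdays: 2091, 2096.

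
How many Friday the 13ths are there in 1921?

The 13th falls on a Friday when the month's 13th has weekday Fri.
Jan 13 is Thu; Feb 13 is Sun; Mar 13 is Sun; Apr 13 is Wed; May 13 is Fri ✓; Jun 13 is Mon; Jul 13 is Wed; Aug 13 is Sat; Sep 13 is Tue; Oct 13 is Thu; Nov 13 is Sun; Dec 13 is Tue.
Friday the 13ths: May.

1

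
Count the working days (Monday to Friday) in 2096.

261

1 January 2096 is a Sunday.
From 1 January 2096 to 31 December 2096 is 366 days inclusive.
366 = 7 × 52 + 2, so there are 52 full weeks plus 2 extra days.
Each full week contributes 5 weekdays (Mon–Fri): 52 × 5 = 260.
The 2 extra days are Sunday, Monday — 1 of them qualifies.
Total: 260 + 1 = 261.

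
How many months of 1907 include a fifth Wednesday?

4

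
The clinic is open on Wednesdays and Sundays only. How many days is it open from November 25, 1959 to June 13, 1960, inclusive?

58

November 25, 1959 is a Wednesday.
That's 202 days from start to end, counting both.
202 = 7 × 28 + 6, so there are 28 full weeks plus 6 extra days.
Each full week contributes 2 days from the set (Wed, Sun): 28 × 2 = 56.
The 6 extra days are Wed, Thu, Fri, Sat, Sun, Mon — 2 of them qualify.
Total: 56 + 2 = 58.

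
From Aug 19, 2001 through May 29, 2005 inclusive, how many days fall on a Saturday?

197

Aug 19, 2001 is a Sunday.
That's 1380 days from start to end, counting both.
1380 = 7 × 197 + 1, so there are 197 full weeks plus 1 extra day.
Each full week contributes one Saturday: 197 so far.
The 1 extra day is Sun — none qualify.
Total: 197 + 0 = 197.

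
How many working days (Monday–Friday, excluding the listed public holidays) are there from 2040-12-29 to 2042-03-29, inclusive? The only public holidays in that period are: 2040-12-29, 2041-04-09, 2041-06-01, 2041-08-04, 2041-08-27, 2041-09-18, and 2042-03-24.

2040-12-29 is a Saturday.
The range spans 456 days (inclusive of both endpoints).
456 = 7 × 65 + 1, so there are 65 full weeks plus 1 extra day.
Each full week contributes 5 weekdays (Mon–Fri): 65 × 5 = 325.
The 1 extra day is Sat — none qualify.
Total: 325 + 0 = 325.
Holidays: 2040-12-29 (Sat); 2041-04-09 (Tue); 2041-06-01 (Sat); 2041-08-04 (Sun); 2041-08-27 (Tue); 2041-09-18 (Wed); 2042-03-24 (Mon).
4 of the 7 holidays fall on weekdays; the rest are weekends and were already excluded.
Business days: 325 − 4 = 321.

321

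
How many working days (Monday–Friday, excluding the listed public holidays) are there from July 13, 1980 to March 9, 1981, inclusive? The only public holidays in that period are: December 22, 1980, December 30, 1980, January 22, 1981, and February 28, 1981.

July 13, 1980 is a Sunday.
That's 240 days from start to end, counting both.
240 = 7 × 34 + 2, so there are 34 full weeks plus 2 extra days.
Each full week contributes 5 weekdays (Mon–Fri): 34 × 5 = 170.
The 2 extra days are Sun, Mon — 1 of them qualifies.
Total: 170 + 1 = 171.
Holidays: December 22, 1980 (Mon); December 30, 1980 (Tue); January 22, 1981 (Thu); February 28, 1981 (Sat).
3 of the 4 holidays fall on weekdays; the rest are weekends and were already excluded.
Business days: 171 − 3 = 168.

168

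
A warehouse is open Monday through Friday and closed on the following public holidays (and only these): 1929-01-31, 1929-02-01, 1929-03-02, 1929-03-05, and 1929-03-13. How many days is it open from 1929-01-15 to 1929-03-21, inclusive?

1929-01-15 is a Tuesday.
That's 66 days from start to end, counting both.
66 = 7 × 9 + 3, so there are 9 full weeks plus 3 extra days.
Each full week contributes 5 weekdays (Mon–Fri): 9 × 5 = 45.
The 3 extra days are Tue, Wed, Thu — 3 of them qualify.
Total: 45 + 3 = 48.
Holidays: 1929-01-31 (Thu); 1929-02-01 (Fri); 1929-03-02 (Sat); 1929-03-05 (Tue); 1929-03-13 (Wed).
4 of the 5 holidays fall on weekdays; the rest are weekends and were already excluded.
Business days: 48 − 4 = 44.

44 working days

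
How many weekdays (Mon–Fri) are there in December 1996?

22 weekdays

1 December 1996 is a Sunday.
The range spans 31 days (inclusive of both endpoints).
31 = 7 × 4 + 3, so there are 4 full weeks plus 3 extra days.
Each full week contributes 5 weekdays (Mon–Fri): 4 × 5 = 20.
The 3 extra days are Sunday, Monday, Tuesday — 2 of them qualify.
Total: 20 + 2 = 22.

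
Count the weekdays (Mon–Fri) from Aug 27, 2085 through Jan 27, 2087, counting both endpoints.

371 weekdays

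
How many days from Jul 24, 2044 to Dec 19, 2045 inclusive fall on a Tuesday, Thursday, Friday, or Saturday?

293

Jul 24, 2044 is a Sunday.
The range spans 514 days (inclusive of both endpoints).
514 = 7 × 73 + 3, so there are 73 full weeks plus 3 extra days.
Each full week contributes 4 days from the set (Tue, Thu, Fri, Sat): 73 × 4 = 292.
The 3 extra days are Sun, Mon, Tue — 1 of them qualifies.
Total: 292 + 1 = 293.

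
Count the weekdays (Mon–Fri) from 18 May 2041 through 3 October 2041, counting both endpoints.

99 weekdays

18 May 2041 is a Saturday.
From 18 May 2041 to 3 October 2041 is 139 days inclusive.
139 = 7 × 19 + 6, so there are 19 full weeks plus 6 extra days.
Each full week contributes 5 weekdays (Mon–Fri): 19 × 5 = 95.
The 6 extra days are Saturday, Sunday, Monday, Tuesday, Wednesday, Thursday — 4 of them qualify.
Total: 95 + 4 = 99.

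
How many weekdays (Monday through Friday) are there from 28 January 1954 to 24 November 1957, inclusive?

28 January 1954 is a Thursday.
The range spans 1397 days (inclusive of both endpoints).
1397 = 7 × 199 + 4, so there are 199 full weeks plus 4 extra days.
Each full week contributes 5 weekdays (Mon–Fri): 199 × 5 = 995.
The 4 extra days are Thu, Fri, Sat, Sun — 2 of them qualify.
Total: 995 + 2 = 997.

997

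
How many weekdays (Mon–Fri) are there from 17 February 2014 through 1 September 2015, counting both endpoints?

402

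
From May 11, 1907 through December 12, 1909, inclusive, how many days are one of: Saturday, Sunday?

272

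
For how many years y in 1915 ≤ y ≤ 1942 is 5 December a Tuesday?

Day of week of December 5 in each year:
1915: Sun, 1916: Tue ✓, 1917: Wed, 1918: Thu, 1919: Fri, 1920: Sun, 1921: Mon, 1922: Tue ✓, 1923: Wed, 1924: Fri, 1925: Sat, 1926: Sun, 1927: Mon, 1928: Wed, 1929: Thu, 1930: Fri, 1931: Sat, 1932: Mon, 1933: Tue ✓, 1934: Wed, 1935: Thu, 1936: Sat, 1937: Sun, 1938: Mon, 1939: Tue ✓, 1940: Thu, 1941: Fri, 1942: Sat
Tuesdays: 1916, 1922, 1933, 1939.

4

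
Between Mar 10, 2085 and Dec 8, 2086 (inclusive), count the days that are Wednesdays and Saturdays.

183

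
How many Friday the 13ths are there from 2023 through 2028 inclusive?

10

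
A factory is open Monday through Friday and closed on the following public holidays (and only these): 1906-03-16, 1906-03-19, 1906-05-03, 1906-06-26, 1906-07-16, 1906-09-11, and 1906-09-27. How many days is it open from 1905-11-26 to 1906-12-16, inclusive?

1905-11-26 is a Sunday.
From 1905-11-26 to 1906-12-16 is 386 days inclusive.
386 = 7 × 55 + 1, so there are 55 full weeks plus 1 extra day.
Each full week contributes 5 weekdays (Mon–Fri): 55 × 5 = 275.
The 1 extra day is Sunday — none qualify.
Total: 275 + 0 = 275.
Holidays: 1906-03-16 (Fri); 1906-03-19 (Mon); 1906-05-03 (Thu); 1906-06-26 (Tue); 1906-07-16 (Mon); 1906-09-11 (Tue); 1906-09-27 (Thu).
All 7 holidays fall on weekdays, so subtract 7.
Business days: 275 − 7 = 268.

268 working days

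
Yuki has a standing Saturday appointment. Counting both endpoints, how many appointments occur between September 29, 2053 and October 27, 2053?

4

September 29, 2053 is a Monday.
From September 29, 2053 to October 27, 2053 is 29 days inclusive.
29 = 7 × 4 + 1, so there are 4 full weeks plus 1 extra day.
Each full week contributes one Saturday: 4 so far.
The 1 extra day is Monday — none qualify.
Total: 4 + 0 = 4.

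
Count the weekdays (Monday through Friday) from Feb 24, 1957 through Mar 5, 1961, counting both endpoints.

1050

Feb 24, 1957 is a Sunday.
From Feb 24, 1957 to Mar 5, 1961 is 1471 days inclusive.
1471 = 7 × 210 + 1, so there are 210 full weeks plus 1 extra day.
Each full week contributes 5 weekdays (Mon–Fri): 210 × 5 = 1050.
The 1 extra day is Sunday — none qualify.
Total: 1050 + 0 = 1050.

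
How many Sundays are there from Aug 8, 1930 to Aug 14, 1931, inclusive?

Aug 8, 1930 is a Friday.
The range spans 372 days (inclusive of both endpoints).
372 = 7 × 53 + 1, so there are 53 full weeks plus 1 extra day.
Each full week contributes one Sunday: 53 so far.
The 1 extra day is Friday — none qualify.
Total: 53 + 0 = 53.

53 Sundays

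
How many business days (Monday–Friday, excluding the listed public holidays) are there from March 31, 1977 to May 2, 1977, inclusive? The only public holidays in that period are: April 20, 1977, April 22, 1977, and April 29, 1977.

20

March 31, 1977 is a Thursday.
From March 31, 1977 to May 2, 1977 is 33 days inclusive.
33 = 7 × 4 + 5, so there are 4 full weeks plus 5 extra days.
Each full week contributes 5 weekdays (Mon–Fri): 4 × 5 = 20.
The 5 extra days are Thu, Fri, Sat, Sun, Mon — 3 of them qualify.
Total: 20 + 3 = 23.
Holidays: April 20, 1977 (Wed); April 22, 1977 (Fri); April 29, 1977 (Fri).
All 3 holidays fall on weekdays, so subtract 3.
Business days: 23 − 3 = 20.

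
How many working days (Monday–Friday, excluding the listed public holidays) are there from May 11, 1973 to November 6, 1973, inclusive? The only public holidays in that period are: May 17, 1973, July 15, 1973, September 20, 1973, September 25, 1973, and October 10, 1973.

May 11, 1973 is a Friday.
That's 180 days from start to end, counting both.
180 = 7 × 25 + 5, so there are 25 full weeks plus 5 extra days.
Each full week contributes 5 weekdays (Mon–Fri): 25 × 5 = 125.
The 5 extra days are Friday, Saturday, Sunday, Monday, Tuesday — 3 of them qualify.
Total: 125 + 3 = 128.
Holidays: May 17, 1973 (Thu); July 15, 1973 (Sun); September 20, 1973 (Thu); September 25, 1973 (Tue); October 10, 1973 (Wed).
4 of the 5 holidays fall on weekdays; the rest are weekends and were already excluded.
Business days: 128 − 4 = 124.

124 working days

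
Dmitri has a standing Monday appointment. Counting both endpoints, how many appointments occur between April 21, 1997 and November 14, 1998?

82

April 21, 1997 is a Monday.
That's 573 days from start to end, counting both.
573 = 7 × 81 + 6, so there are 81 full weeks plus 6 extra days.
Each full week contributes one Monday: 81 so far.
The 6 extra days are Monday, Tuesday, Wednesday, Thursday, Friday, Saturday — 1 of them qualifies.
Total: 81 + 1 = 82.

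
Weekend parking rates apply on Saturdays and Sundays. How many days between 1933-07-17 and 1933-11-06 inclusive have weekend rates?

32

1933-07-17 is a Monday.
From 1933-07-17 to 1933-11-06 is 113 days inclusive.
113 = 7 × 16 + 1, so there are 16 full weeks plus 1 extra day.
Each full week contributes 2 weekend days (Sat, Sun): 16 × 2 = 32.
The 1 extra day is Monday — none qualify.
Total: 32 + 0 = 32.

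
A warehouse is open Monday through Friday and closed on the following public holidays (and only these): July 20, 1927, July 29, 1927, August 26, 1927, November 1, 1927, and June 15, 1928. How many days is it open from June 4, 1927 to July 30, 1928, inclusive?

June 4, 1927 is a Saturday.
The range spans 423 days (inclusive of both endpoints).
423 = 7 × 60 + 3, so there are 60 full weeks plus 3 extra days.
Each full week contributes 5 weekdays (Mon–Fri): 60 × 5 = 300.
The 3 extra days are Saturday, Sunday, Monday — 1 of them qualifies.
Total: 300 + 1 = 301.
Holidays: July 20, 1927 (Wed); July 29, 1927 (Fri); August 26, 1927 (Fri); November 1, 1927 (Tue); June 15, 1928 (Fri).
All 5 holidays fall on weekdays, so subtract 5.
Business days: 301 − 5 = 296.

296 working days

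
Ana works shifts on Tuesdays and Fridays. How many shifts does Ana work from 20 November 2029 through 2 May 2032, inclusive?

256

20 November 2029 is a Tuesday.
That's 895 days from start to end, counting both.
895 = 7 × 127 + 6, so there are 127 full weeks plus 6 extra days.
Each full week contributes 2 days from the set (Tue, Fri): 127 × 2 = 254.
The 6 extra days are Tuesday, Wednesday, Thursday, Friday, Saturday, Sunday — 2 of them qualify.
Total: 254 + 2 = 256.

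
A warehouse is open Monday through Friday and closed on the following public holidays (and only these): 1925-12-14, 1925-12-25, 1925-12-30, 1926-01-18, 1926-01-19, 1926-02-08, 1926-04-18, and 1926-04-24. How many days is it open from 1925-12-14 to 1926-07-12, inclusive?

1925-12-14 is a Monday.
The range spans 211 days (inclusive of both endpoints).
211 = 7 × 30 + 1, so there are 30 full weeks plus 1 extra day.
Each full week contributes 5 weekdays (Mon–Fri): 30 × 5 = 150.
The 1 extra day is Monday — 1 of them qualifies.
Total: 150 + 1 = 151.
Holidays: 1925-12-14 (Mon); 1925-12-25 (Fri); 1925-12-30 (Wed); 1926-01-18 (Mon); 1926-01-19 (Tue); 1926-02-08 (Mon); 1926-04-18 (Sun); 1926-04-24 (Sat).
6 of the 8 holidays fall on weekdays; the rest are weekends and were already excluded.
Business days: 151 − 6 = 145.

145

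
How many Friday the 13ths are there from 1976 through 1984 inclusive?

Friday-the-13ths by year:
1976: Feb, Aug
1977: May
1978: Jan, Oct
1979: Apr, Jul
1980: Jun
1981: Feb, Mar, Nov
1982: Aug
1983: May
1984: Jan, Apr, Jul

16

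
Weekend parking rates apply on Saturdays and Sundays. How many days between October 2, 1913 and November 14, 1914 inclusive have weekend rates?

117

October 2, 1913 is a Thursday.
The range spans 409 days (inclusive of both endpoints).
409 = 7 × 58 + 3, so there are 58 full weeks plus 3 extra days.
Each full week contributes 2 weekend days (Sat, Sun): 58 × 2 = 116.
The 3 extra days are Thu, Fri, Sat — 1 of them qualifies.
Total: 116 + 1 = 117.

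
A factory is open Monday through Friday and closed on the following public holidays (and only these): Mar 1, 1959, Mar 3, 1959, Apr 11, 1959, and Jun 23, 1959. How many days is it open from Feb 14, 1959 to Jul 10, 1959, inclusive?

103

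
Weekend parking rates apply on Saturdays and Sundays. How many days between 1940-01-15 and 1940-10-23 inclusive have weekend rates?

1940-01-15 is a Monday.
From 1940-01-15 to 1940-10-23 is 283 days inclusive.
283 = 7 × 40 + 3, so there are 40 full weeks plus 3 extra days.
Each full week contributes 2 weekend days (Sat, Sun): 40 × 2 = 80.
The 3 extra days are Mon, Tue, Wed — none qualify.
Total: 80 + 0 = 80.

80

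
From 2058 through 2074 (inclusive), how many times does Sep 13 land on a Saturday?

3

Day of week of September 13 in each year:
2058: Fri, 2059: Sat ✓, 2060: Mon, 2061: Tue, 2062: Wed, 2063: Thu, 2064: Sat ✓, 2065: Sun, 2066: Mon, 2067: Tue, 2068: Thu, 2069: Fri, 2070: Sat ✓, 2071: Sun, 2072: Tue, 2073: Wed, 2074: Thu
Saturdays: 2059, 2064, 2070.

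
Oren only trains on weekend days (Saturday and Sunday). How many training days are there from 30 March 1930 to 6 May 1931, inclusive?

115

30 March 1930 is a Sunday.
The range spans 403 days (inclusive of both endpoints).
403 = 7 × 57 + 4, so there are 57 full weeks plus 4 extra days.
Each full week contributes 2 weekend days (Sat, Sun): 57 × 2 = 114.
The 4 extra days are Sun, Mon, Tue, Wed — 1 of them qualifies.
Total: 114 + 1 = 115.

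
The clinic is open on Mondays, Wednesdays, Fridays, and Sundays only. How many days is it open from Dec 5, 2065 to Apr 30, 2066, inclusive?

Dec 5, 2065 is a Saturday.
The range spans 147 days (inclusive of both endpoints).
147 = 7 × 21, so the span is exactly 21 full weeks.
Each full week contributes 4 days from the set (Mon, Wed, Fri, Sun): 21 × 4 = 84.
Total: 84.

84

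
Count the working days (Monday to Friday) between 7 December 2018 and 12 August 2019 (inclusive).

7 December 2018 is a Friday.
The range spans 249 days (inclusive of both endpoints).
249 = 7 × 35 + 4, so there are 35 full weeks plus 4 extra days.
Each full week contributes 5 weekdays (Mon–Fri): 35 × 5 = 175.
The 4 extra days are Friday, Saturday, Sunday, Monday — 2 of them qualify.
Total: 175 + 2 = 177.

177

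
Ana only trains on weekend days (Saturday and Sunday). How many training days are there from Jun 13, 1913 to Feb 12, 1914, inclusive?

70

Jun 13, 1913 is a Friday.
From Jun 13, 1913 to Feb 12, 1914 is 245 days inclusive.
245 = 7 × 35, so the span is exactly 35 full weeks.
Each full week contributes 2 weekend days (Sat, Sun): 35 × 2 = 70.
Total: 70.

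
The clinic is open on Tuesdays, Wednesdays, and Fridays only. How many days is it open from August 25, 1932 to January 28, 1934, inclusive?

August 25, 1932 is a Thursday.
The range spans 522 days (inclusive of both endpoints).
522 = 7 × 74 + 4, so there are 74 full weeks plus 4 extra days.
Each full week contributes 3 days from the set (Tue, Wed, Fri): 74 × 3 = 222.
The 4 extra days are Thursday, Friday, Saturday, Sunday — 1 of them qualifies.
Total: 222 + 1 = 223.

223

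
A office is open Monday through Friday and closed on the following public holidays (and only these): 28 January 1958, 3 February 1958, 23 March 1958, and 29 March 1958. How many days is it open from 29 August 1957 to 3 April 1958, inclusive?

29 August 1957 is a Thursday.
The range spans 218 days (inclusive of both endpoints).
218 = 7 × 31 + 1, so there are 31 full weeks plus 1 extra day.
Each full week contributes 5 weekdays (Mon–Fri): 31 × 5 = 155.
The 1 extra day is Thursday — 1 of them qualifies.
Total: 155 + 1 = 156.
Holidays: 28 January 1958 (Tue); 3 February 1958 (Mon); 23 March 1958 (Sun); 29 March 1958 (Sat).
2 of the 4 holidays fall on weekdays; the rest are weekends and were already excluded.
Business days: 156 − 2 = 154.

154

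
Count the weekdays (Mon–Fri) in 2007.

261 weekdays

1 January 2007 is a Monday.
From 1 January 2007 to 31 December 2007 is 365 days inclusive.
365 = 7 × 52 + 1, so there are 52 full weeks plus 1 extra day.
Each full week contributes 5 weekdays (Mon–Fri): 52 × 5 = 260.
The 1 extra day is Monday — 1 of them qualifies.
Total: 260 + 1 = 261.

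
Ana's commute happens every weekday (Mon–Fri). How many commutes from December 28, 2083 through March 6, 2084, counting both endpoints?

50

December 28, 2083 is a Tuesday.
From December 28, 2083 to March 6, 2084 is 70 days inclusive.
70 = 7 × 10, so the span is exactly 10 full weeks.
Each full week contributes 5 weekdays (Mon–Fri): 10 × 5 = 50.
Total: 50.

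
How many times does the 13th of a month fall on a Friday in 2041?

The 13th falls on a Friday when the month's 13th has weekday Fri.
Jan 13 is Sun; Feb 13 is Wed; Mar 13 is Wed; Apr 13 is Sat; May 13 is Mon; Jun 13 is Thu; Jul 13 is Sat; Aug 13 is Tue; Sep 13 is Fri ✓; Oct 13 is Sun; Nov 13 is Wed; Dec 13 is Fri ✓.
Friday the 13ths: Sep, Dec.

2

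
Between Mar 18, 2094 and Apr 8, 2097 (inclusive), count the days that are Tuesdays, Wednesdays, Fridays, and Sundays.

638

Mar 18, 2094 is a Thursday.
That's 1118 days from start to end, counting both.
1118 = 7 × 159 + 5, so there are 159 full weeks plus 5 extra days.
Each full week contributes 4 days from the set (Tue, Wed, Fri, Sun): 159 × 4 = 636.
The 5 extra days are Thursday, Friday, Saturday, Sunday, Monday — 2 of them qualify.
Total: 636 + 2 = 638.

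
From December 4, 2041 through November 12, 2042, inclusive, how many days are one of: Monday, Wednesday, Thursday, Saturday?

December 4, 2041 is a Wednesday.
That's 344 days from start to end, counting both.
344 = 7 × 49 + 1, so there are 49 full weeks plus 1 extra day.
Each full week contributes 4 days from the set (Mon, Wed, Thu, Sat): 49 × 4 = 196.
The 1 extra day is Wed — 1 of them qualifies.
Total: 196 + 1 = 197.

197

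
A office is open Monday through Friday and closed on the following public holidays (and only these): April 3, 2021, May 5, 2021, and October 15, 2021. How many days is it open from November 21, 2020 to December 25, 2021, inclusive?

November 21, 2020 is a Saturday.
The range spans 400 days (inclusive of both endpoints).
400 = 7 × 57 + 1, so there are 57 full weeks plus 1 extra day.
Each full week contributes 5 weekdays (Mon–Fri): 57 × 5 = 285.
The 1 extra day is Sat — none qualify.
Total: 285 + 0 = 285.
Holidays: April 3, 2021 (Sat); May 5, 2021 (Wed); October 15, 2021 (Fri).
2 of the 3 holidays fall on weekdays; the rest are weekends and were already excluded.
Business days: 285 − 2 = 283.

283 business days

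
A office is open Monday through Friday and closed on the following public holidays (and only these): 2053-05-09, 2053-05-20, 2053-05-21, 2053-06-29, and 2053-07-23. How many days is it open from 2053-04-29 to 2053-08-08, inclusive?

70

2053-04-29 is a Tuesday.
The range spans 102 days (inclusive of both endpoints).
102 = 7 × 14 + 4, so there are 14 full weeks plus 4 extra days.
Each full week contributes 5 weekdays (Mon–Fri): 14 × 5 = 70.
The 4 extra days are Tuesday, Wednesday, Thursday, Friday — 4 of them qualify.
Total: 70 + 4 = 74.
Holidays: 2053-05-09 (Fri); 2053-05-20 (Tue); 2053-05-21 (Wed); 2053-06-29 (Sun); 2053-07-23 (Wed).
4 of the 5 holidays fall on weekdays; the rest are weekends and were already excluded.
Business days: 74 − 4 = 70.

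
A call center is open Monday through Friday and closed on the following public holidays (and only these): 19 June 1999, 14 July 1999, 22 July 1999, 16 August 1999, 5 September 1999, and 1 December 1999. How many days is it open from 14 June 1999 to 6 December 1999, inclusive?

14 June 1999 is a Monday.
From 14 June 1999 to 6 December 1999 is 176 days inclusive.
176 = 7 × 25 + 1, so there are 25 full weeks plus 1 extra day.
Each full week contributes 5 weekdays (Mon–Fri): 25 × 5 = 125.
The 1 extra day is Mon — 1 of them qualifies.
Total: 125 + 1 = 126.
Holidays: 19 June 1999 (Sat); 14 July 1999 (Wed); 22 July 1999 (Thu); 16 August 1999 (Mon); 5 September 1999 (Sun); 1 December 1999 (Wed).
4 of the 6 holidays fall on weekdays; the rest are weekends and were already excluded.
Business days: 126 − 4 = 122.

122 business days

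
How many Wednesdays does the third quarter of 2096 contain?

1 July 2096 is a Sunday.
That's 92 days from start to end, counting both.
92 = 7 × 13 + 1, so there are 13 full weeks plus 1 extra day.
Each full week contributes one Wednesday: 13 so far.
The 1 extra day is Sun — none qualify.
Total: 13 + 0 = 13.

13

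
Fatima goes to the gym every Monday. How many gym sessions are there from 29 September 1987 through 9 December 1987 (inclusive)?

29 September 1987 is a Tuesday.
The range spans 72 days (inclusive of both endpoints).
72 = 7 × 10 + 2, so there are 10 full weeks plus 2 extra days.
Each full week contributes one Monday: 10 so far.
The 2 extra days are Tuesday, Wednesday — none qualify.
Total: 10 + 0 = 10.

10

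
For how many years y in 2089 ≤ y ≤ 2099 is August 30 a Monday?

1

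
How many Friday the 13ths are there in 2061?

1

The 13th falls on a Friday when the month's 13th has weekday Fri.
Jan 13 is Thu; Feb 13 is Sun; Mar 13 is Sun; Apr 13 is Wed; May 13 is Fri ✓; Jun 13 is Mon; Jul 13 is Wed; Aug 13 is Sat; Sep 13 is Tue; Oct 13 is Thu; Nov 13 is Sun; Dec 13 is Tue.
Friday the 13ths: May.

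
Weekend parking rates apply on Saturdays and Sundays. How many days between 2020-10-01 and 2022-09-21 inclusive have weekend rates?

2020-10-01 is a Thursday.
The range spans 721 days (inclusive of both endpoints).
721 = 7 × 103, so the span is exactly 103 full weeks.
Each full week contributes 2 weekend days (Sat, Sun): 103 × 2 = 206.
Total: 206.

206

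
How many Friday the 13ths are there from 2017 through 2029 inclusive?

22

Friday-the-13ths by year:
2017: Jan, Oct
2018: Apr, Jul
2019: Sep, Dec
2020: Mar, Nov
2021: Aug
2022: May
2023: Jan, Oct
2024: Sep, Dec
2025: Jun
2026: Feb, Mar, Nov
2027: Aug
2028: Oct
2029: Apr, Jul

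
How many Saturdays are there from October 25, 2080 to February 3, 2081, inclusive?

October 25, 2080 is a Friday.
The range spans 102 days (inclusive of both endpoints).
102 = 7 × 14 + 4, so there are 14 full weeks plus 4 extra days.
Each full week contributes one Saturday: 14 so far.
The 4 extra days are Friday, Saturday, Sunday, Monday — 1 of them qualifies.
Total: 14 + 1 = 15.

15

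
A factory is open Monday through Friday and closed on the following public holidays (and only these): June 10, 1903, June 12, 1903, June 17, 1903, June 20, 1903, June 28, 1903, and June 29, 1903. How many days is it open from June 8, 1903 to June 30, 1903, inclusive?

13 business days

June 8, 1903 is a Monday.
That's 23 days from start to end, counting both.
23 = 7 × 3 + 2, so there are 3 full weeks plus 2 extra days.
Each full week contributes 5 weekdays (Mon–Fri): 3 × 5 = 15.
The 2 extra days are Monday, Tuesday — 2 of them qualify.
Total: 15 + 2 = 17.
Holidays: June 10, 1903 (Wed); June 12, 1903 (Fri); June 17, 1903 (Wed); June 20, 1903 (Sat); June 28, 1903 (Sun); June 29, 1903 (Mon).
4 of the 6 holidays fall on weekdays; the rest are weekends and were already excluded.
Business days: 17 − 4 = 13.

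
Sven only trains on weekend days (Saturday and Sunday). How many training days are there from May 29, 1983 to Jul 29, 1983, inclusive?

May 29, 1983 is a Sunday.
That's 62 days from start to end, counting both.
62 = 7 × 8 + 6, so there are 8 full weeks plus 6 extra days.
Each full week contributes 2 weekend days (Sat, Sun): 8 × 2 = 16.
The 6 extra days are Sunday, Monday, Tuesday, Wednesday, Thursday, Friday — 1 of them qualifies.
Total: 16 + 1 = 17.

17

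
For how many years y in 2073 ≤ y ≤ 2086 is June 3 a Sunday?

2

Day of week of June 3 in each year:
2073: Sat, 2074: Sun ✓, 2075: Mon, 2076: Wed, 2077: Thu, 2078: Fri, 2079: Sat, 2080: Mon, 2081: Tue, 2082: Wed, 2083: Thu, 2084: Sat, 2085: Sun ✓, 2086: Mon
Sundays: 2074, 2085.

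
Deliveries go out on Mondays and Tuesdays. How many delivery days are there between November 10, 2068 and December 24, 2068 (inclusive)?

November 10, 2068 is a Saturday.
From November 10, 2068 to December 24, 2068 is 45 days inclusive.
45 = 7 × 6 + 3, so there are 6 full weeks plus 3 extra days.
Each full week contributes 2 days from the set (Mon, Tue): 6 × 2 = 12.
The 3 extra days are Saturday, Sunday, Monday — 1 of them qualifies.
Total: 12 + 1 = 13.

13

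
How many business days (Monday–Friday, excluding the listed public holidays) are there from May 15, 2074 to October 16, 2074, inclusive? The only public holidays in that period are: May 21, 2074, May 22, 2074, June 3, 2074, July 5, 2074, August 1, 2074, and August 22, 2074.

May 15, 2074 is a Tuesday.
That's 155 days from start to end, counting both.
155 = 7 × 22 + 1, so there are 22 full weeks plus 1 extra day.
Each full week contributes 5 weekdays (Mon–Fri): 22 × 5 = 110.
The 1 extra day is Tuesday — 1 of them qualifies.
Total: 110 + 1 = 111.
Holidays: May 21, 2074 (Mon); May 22, 2074 (Tue); June 3, 2074 (Sun); July 5, 2074 (Thu); August 1, 2074 (Wed); August 22, 2074 (Wed).
5 of the 6 holidays fall on weekdays; the rest are weekends and were already excluded.
Business days: 111 − 5 = 106.

106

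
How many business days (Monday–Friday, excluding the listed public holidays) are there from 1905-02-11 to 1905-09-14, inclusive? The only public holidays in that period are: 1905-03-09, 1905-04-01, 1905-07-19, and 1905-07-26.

151

1905-02-11 is a Saturday.
From 1905-02-11 to 1905-09-14 is 216 days inclusive.
216 = 7 × 30 + 6, so there are 30 full weeks plus 6 extra days.
Each full week contributes 5 weekdays (Mon–Fri): 30 × 5 = 150.
The 6 extra days are Sat, Sun, Mon, Tue, Wed, Thu — 4 of them qualify.
Total: 150 + 4 = 154.
Holidays: 1905-03-09 (Thu); 1905-04-01 (Sat); 1905-07-19 (Wed); 1905-07-26 (Wed).
3 of the 4 holidays fall on weekdays; the rest are weekends and were already excluded.
Business days: 154 − 3 = 151.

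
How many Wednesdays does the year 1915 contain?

52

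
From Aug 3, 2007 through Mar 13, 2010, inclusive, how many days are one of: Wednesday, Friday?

273

Aug 3, 2007 is a Friday.
That's 954 days from start to end, counting both.
954 = 7 × 136 + 2, so there are 136 full weeks plus 2 extra days.
Each full week contributes 2 days from the set (Wed, Fri): 136 × 2 = 272.
The 2 extra days are Fri, Sat — 1 of them qualifies.
Total: 272 + 1 = 273.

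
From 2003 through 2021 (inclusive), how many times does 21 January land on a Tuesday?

Day of week of January 21 in each year:
2003: Tue ✓, 2004: Wed, 2005: Fri, 2006: Sat, 2007: Sun, 2008: Mon, 2009: Wed, 2010: Thu, 2011: Fri, 2012: Sat, 2013: Mon, 2014: Tue ✓, 2015: Wed, 2016: Thu, 2017: Sat, 2018: Sun, 2019: Mon, 2020: Tue ✓, 2021: Thu
Tuesdays: 2003, 2014, 2020.

3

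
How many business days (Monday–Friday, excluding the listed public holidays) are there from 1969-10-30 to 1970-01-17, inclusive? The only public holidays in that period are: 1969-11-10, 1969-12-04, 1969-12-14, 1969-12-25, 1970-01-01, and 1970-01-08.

1969-10-30 is a Thursday.
The range spans 80 days (inclusive of both endpoints).
80 = 7 × 11 + 3, so there are 11 full weeks plus 3 extra days.
Each full week contributes 5 weekdays (Mon–Fri): 11 × 5 = 55.
The 3 extra days are Thursday, Friday, Saturday — 2 of them qualify.
Total: 55 + 2 = 57.
Holidays: 1969-11-10 (Mon); 1969-12-04 (Thu); 1969-12-14 (Sun); 1969-12-25 (Thu); 1970-01-01 (Thu); 1970-01-08 (Thu).
5 of the 6 holidays fall on weekdays; the rest are weekends and were already excluded.
Business days: 57 − 5 = 52.

52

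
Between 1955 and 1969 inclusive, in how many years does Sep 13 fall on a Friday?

Day of week of September 13 in each year:
1955: Tue, 1956: Thu, 1957: Fri ✓, 1958: Sat, 1959: Sun, 1960: Tue, 1961: Wed, 1962: Thu, 1963: Fri ✓, 1964: Sun, 1965: Mon, 1966: Tue, 1967: Wed, 1968: Fri ✓, 1969: Sat
Fridays: 1957, 1963, 1968.

3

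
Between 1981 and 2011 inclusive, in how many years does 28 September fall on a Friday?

Day of week of September 28 in each year:
1981: Mon, 1982: Tue, 1983: Wed, 1984: Fri ✓, 1985: Sat, 1986: Sun, 1987: Mon, 1988: Wed, 1989: Thu, 1990: Fri ✓, 1991: Sat, 1992: Mon, 1993: Tue, 1994: Wed, 1995: Thu, 1996: Sat, 1997: Sun, 1998: Mon, 1999: Tue, 2000: Thu, 2001: Fri ✓, 2002: Sat, 2003: Sun, 2004: Tue, 2005: Wed, 2006: Thu, 2007: Fri ✓, 2008: Sun, 2009: Mon, 2010: Tue, 2011: Wed
Fridays: 1984, 1990, 2001, 2007.

4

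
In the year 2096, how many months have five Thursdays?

A month has five Thursdays exactly when Thursday falls within its first (length − 28) days.
Jan: 31 days, starts Sun → 5 of Sun, Mon, Tue
Feb: 29 days, starts Wed → 5 of Wed
Mar: 31 days, starts Thu → 5 of Thu, Fri, Sat ✓
Apr: 30 days, starts Sun → 5 of Sun, Mon
May: 31 days, starts Tue → 5 of Tue, Wed, Thu ✓
Jun: 30 days, starts Fri → 5 of Fri, Sat
Jul: 31 days, starts Sun → 5 of Sun, Mon, Tue
Aug: 31 days, starts Wed → 5 of Wed, Thu, Fri ✓
Sep: 30 days, starts Sat → 5 of Sat, Sun
Oct: 31 days, starts Mon → 5 of Mon, Tue, Wed
Nov: 30 days, starts Thu → 5 of Thu, Fri ✓
Dec: 31 days, starts Sat → 5 of Sat, Sun, Mon
Months with five Thursdays: Mar, May, Aug, Nov.

4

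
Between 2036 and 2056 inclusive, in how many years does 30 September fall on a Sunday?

Day of week of September 30 in each year:
2036: Tue, 2037: Wed, 2038: Thu, 2039: Fri, 2040: Sun ✓, 2041: Mon, 2042: Tue, 2043: Wed, 2044: Fri, 2045: Sat, 2046: Sun ✓, 2047: Mon, 2048: Wed, 2049: Thu, 2050: Fri, 2051: Sat, 2052: Mon, 2053: Tue, 2054: Wed, 2055: Thu, 2056: Sat
Sundays: 2040, 2046.

2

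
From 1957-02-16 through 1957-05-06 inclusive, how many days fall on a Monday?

1957-02-16 is a Saturday.
The range spans 80 days (inclusive of both endpoints).
80 = 7 × 11 + 3, so there are 11 full weeks plus 3 extra days.
Each full week contributes one Monday: 11 so far.
The 3 extra days are Sat, Sun, Mon — 1 of them qualifies.
Total: 11 + 1 = 12.

12 Mondays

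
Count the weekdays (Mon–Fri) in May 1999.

May 1, 1999 is a Saturday.
From May 1, 1999 to May 31, 1999 is 31 days inclusive.
31 = 7 × 4 + 3, so there are 4 full weeks plus 3 extra days.
Each full week contributes 5 weekdays (Mon–Fri): 4 × 5 = 20.
The 3 extra days are Sat, Sun, Mon — 1 of them qualifies.
Total: 20 + 1 = 21.

21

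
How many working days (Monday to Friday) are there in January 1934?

23 weekdays

January 1, 1934 is a Monday.
The range spans 31 days (inclusive of both endpoints).
31 = 7 × 4 + 3, so there are 4 full weeks plus 3 extra days.
Each full week contributes 5 weekdays (Mon–Fri): 4 × 5 = 20.
The 3 extra days are Monday, Tuesday, Wednesday — 3 of them qualify.
Total: 20 + 3 = 23.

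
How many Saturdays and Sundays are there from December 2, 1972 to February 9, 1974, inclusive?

December 2, 1972 is a Saturday.
From December 2, 1972 to February 9, 1974 is 435 days inclusive.
435 = 7 × 62 + 1, so there are 62 full weeks plus 1 extra day.
Each full week contributes 2 weekend days (Sat, Sun): 62 × 2 = 124.
The 1 extra day is Sat — 1 of them qualifies.
Total: 124 + 1 = 125.

125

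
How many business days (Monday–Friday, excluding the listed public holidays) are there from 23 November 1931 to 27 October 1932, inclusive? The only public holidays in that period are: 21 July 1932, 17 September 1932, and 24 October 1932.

242 business days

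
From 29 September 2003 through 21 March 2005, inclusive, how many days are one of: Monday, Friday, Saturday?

232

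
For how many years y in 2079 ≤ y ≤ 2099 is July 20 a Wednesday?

2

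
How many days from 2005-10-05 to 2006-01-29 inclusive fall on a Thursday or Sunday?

34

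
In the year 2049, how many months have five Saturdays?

A month has five Saturdays exactly when Saturday falls within its first (length − 28) days.
Jan: 31 days, starts Fri → 5 of Fri, Sat, Sun ✓
Feb: 28 days, starts Mon → 5 of (none)
Mar: 31 days, starts Mon → 5 of Mon, Tue, Wed
Apr: 30 days, starts Thu → 5 of Thu, Fri
May: 31 days, starts Sat → 5 of Sat, Sun, Mon ✓
Jun: 30 days, starts Tue → 5 of Tue, Wed
Jul: 31 days, starts Thu → 5 of Thu, Fri, Sat ✓
Aug: 31 days, starts Sun → 5 of Sun, Mon, Tue
Sep: 30 days, starts Wed → 5 of Wed, Thu
Oct: 31 days, starts Fri → 5 of Fri, Sat, Sun ✓
Nov: 30 days, starts Mon → 5 of Mon, Tue
Dec: 31 days, starts Wed → 5 of Wed, Thu, Fri
Months with five Saturdays: Jan, May, Jul, Oct.

4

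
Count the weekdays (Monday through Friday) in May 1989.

May 1, 1989 is a Monday.
That's 31 days from start to end, counting both.
31 = 7 × 4 + 3, so there are 4 full weeks plus 3 extra days.
Each full week contributes 5 weekdays (Mon–Fri): 4 × 5 = 20.
The 3 extra days are Mon, Tue, Wed — 3 of them qualify.
Total: 20 + 3 = 23.

23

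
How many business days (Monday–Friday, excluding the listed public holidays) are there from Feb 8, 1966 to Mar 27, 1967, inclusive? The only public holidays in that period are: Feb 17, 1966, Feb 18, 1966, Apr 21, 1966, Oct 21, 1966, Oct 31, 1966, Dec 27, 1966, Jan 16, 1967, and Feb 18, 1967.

288

Feb 8, 1966 is a Tuesday.
From Feb 8, 1966 to Mar 27, 1967 is 413 days inclusive.
413 = 7 × 59, so the span is exactly 59 full weeks.
Each full week contributes 5 weekdays (Mon–Fri): 59 × 5 = 295.
Holidays: Feb 17, 1966 (Thu); Feb 18, 1966 (Fri); Apr 21, 1966 (Thu); Oct 21, 1966 (Fri); Oct 31, 1966 (Mon); Dec 27, 1966 (Tue); Jan 16, 1967 (Mon); Feb 18, 1967 (Sat).
7 of the 8 holidays fall on weekdays; the rest are weekends and were already excluded.
Business days: 295 − 7 = 288.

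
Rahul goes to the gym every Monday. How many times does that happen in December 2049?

4

December 1, 2049 is a Wednesday.
The range spans 31 days (inclusive of both endpoints).
31 = 7 × 4 + 3, so there are 4 full weeks plus 3 extra days.
Each full week contributes one Monday: 4 so far.
The 3 extra days are Wednesday, Thursday, Friday — none qualify.
Total: 4 + 0 = 4.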